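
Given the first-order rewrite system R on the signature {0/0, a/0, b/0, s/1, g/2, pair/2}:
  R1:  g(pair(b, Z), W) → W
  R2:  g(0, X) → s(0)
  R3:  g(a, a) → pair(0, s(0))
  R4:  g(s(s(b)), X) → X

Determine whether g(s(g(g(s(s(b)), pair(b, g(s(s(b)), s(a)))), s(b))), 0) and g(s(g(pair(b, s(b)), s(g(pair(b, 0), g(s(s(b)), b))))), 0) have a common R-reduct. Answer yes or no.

Reduce t₁ = g(s(g(g(s(s(b)), pair(b, g(s(s(b)), s(a)))), s(b))), 0):
1. g(s(g(g(s(s(b)), pair(b, g(s(s(b)), s(a)))), s(b))), 0)  →  g(s(g(pair(b, g(s(s(b)), s(a))), s(b))), 0)   [R4 at 1.1.1]
2. g(s(g(pair(b, g(s(s(b)), s(a))), s(b))), 0)  →  g(s(s(b)), 0)   [R1 at 1.1]
3. g(s(s(b)), 0)  →  0   [R4 at ε]

Reduce t₂ = g(s(g(pair(b, s(b)), s(g(pair(b, 0), g(s(s(b)), b))))), 0):
1. g(s(g(pair(b, s(b)), s(g(pair(b, 0), g(s(s(b)), b))))), 0)  →  g(s(s(g(pair(b, 0), g(s(s(b)), b)))), 0)   [R1 at 1.1]
2. g(s(s(g(pair(b, 0), g(s(s(b)), b)))), 0)  →  g(s(s(g(s(s(b)), b))), 0)   [R1 at 1.1.1]
3. g(s(s(g(s(s(b)), b))), 0)  →  g(s(s(b)), 0)   [R4 at 1.1.1]
4. g(s(s(b)), 0)  →  0   [R4 at ε]

yes — NF(t₁) = 0, NF(t₂) = 0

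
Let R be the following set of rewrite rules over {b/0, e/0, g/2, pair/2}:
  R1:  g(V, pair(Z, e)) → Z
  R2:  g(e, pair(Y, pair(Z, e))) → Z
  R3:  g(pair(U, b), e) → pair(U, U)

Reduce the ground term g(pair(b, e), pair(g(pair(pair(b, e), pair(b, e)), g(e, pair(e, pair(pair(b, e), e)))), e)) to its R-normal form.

1. g(pair(b, e), pair(g(pair(pair(b, e), pair(b, e)), g(e, pair(e, pair(pair(b, e), e)))), e))  →  g(pair(pair(b, e), pair(b, e)), g(e, pair(e, pair(pair(b, e), e))))   [R1 at ε]
2. g(pair(pair(b, e), pair(b, e)), g(e, pair(e, pair(pair(b, e), e))))  →  g(pair(pair(b, e), pair(b, e)), pair(b, e))   [R2 at 2]
3. g(pair(pair(b, e), pair(b, e)), pair(b, e))  →  b   [R1 at ε]

b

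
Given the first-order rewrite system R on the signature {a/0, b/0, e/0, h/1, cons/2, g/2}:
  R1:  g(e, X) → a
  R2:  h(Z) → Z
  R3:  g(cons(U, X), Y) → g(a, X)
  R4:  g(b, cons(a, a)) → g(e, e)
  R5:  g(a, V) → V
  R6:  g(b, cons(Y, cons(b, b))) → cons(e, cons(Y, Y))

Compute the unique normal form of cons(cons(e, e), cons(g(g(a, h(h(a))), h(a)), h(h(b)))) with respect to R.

cons(cons(e, e), cons(a, b))

1. cons(cons(e, e), cons(g(g(a, h(h(a))), h(a)), h(h(b))))  →  cons(cons(e, e), cons(g(h(h(a)), h(a)), h(h(b))))   [R5 at 2.1.1]
2. cons(cons(e, e), cons(g(h(h(a)), h(a)), h(h(b))))  →  cons(cons(e, e), cons(g(h(a), h(a)), h(h(b))))   [R2 at 2.1.1]
3. cons(cons(e, e), cons(g(h(a), h(a)), h(h(b))))  →  cons(cons(e, e), cons(g(a, h(a)), h(h(b))))   [R2 at 2.1.1]
4. cons(cons(e, e), cons(g(a, h(a)), h(h(b))))  →  cons(cons(e, e), cons(h(a), h(h(b))))   [R5 at 2.1]
5. cons(cons(e, e), cons(h(a), h(h(b))))  →  cons(cons(e, e), cons(a, h(h(b))))   [R2 at 2.1]
6. cons(cons(e, e), cons(a, h(h(b))))  →  cons(cons(e, e), cons(a, h(b)))   [R2 at 2.2]
7. cons(cons(e, e), cons(a, h(b)))  →  cons(cons(e, e), cons(a, b))   [R2 at 2.2]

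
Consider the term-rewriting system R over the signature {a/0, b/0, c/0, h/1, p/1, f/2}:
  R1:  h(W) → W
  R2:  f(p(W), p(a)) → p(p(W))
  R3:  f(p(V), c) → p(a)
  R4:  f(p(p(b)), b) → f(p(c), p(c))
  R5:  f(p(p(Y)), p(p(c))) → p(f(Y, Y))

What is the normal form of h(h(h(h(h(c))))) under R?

c

1. h(h(h(h(h(c)))))  →  h(h(h(h(c))))   [R1 at ε]
2. h(h(h(h(c))))  →  h(h(h(c)))   [R1 at ε]
3. h(h(h(c)))  →  h(h(c))   [R1 at ε]
4. h(h(c))  →  h(c)   [R1 at ε]
5. h(c)  →  c   [R1 at ε]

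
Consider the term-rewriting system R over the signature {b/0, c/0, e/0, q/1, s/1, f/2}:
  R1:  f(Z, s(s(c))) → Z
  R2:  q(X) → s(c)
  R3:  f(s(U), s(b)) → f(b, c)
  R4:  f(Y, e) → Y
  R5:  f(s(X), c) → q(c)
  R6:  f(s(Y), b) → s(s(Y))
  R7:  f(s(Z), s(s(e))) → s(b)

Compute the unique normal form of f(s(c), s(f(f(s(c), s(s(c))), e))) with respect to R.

1. f(s(c), s(f(f(s(c), s(s(c))), e)))  →  f(s(c), s(f(s(c), s(s(c)))))   [R4 at 2.1]
2. f(s(c), s(f(s(c), s(s(c)))))  →  f(s(c), s(s(c)))   [R1 at 2.1]
3. f(s(c), s(s(c)))  →  s(c)   [R1 at ε]

s(c)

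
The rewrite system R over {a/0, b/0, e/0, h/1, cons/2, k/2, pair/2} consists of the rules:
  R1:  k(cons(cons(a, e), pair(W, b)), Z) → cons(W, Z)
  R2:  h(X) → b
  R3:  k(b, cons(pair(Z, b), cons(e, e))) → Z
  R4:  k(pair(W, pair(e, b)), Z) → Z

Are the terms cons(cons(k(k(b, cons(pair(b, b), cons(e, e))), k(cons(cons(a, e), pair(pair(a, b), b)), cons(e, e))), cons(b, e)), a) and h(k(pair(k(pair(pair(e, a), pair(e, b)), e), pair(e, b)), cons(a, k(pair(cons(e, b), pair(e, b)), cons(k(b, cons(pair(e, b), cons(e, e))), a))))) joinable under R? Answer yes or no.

no — NF(t₁) = cons(cons(a, cons(b, e)), a), NF(t₂) = b

Reduce t₁ = cons(cons(k(k(b, cons(pair(b, b), cons(e, e))), k(cons(cons(a, e), pair(pair(a, b), b)), cons(e, e))), cons(b, e)), a):
1. cons(cons(k(k(b, cons(pair(b, b), cons(e, e))), k(cons(cons(a, e), pair(pair(a, b), b)), cons(e, e))), cons(b, e)), a)  →  cons(cons(k(b, k(cons(cons(a, e), pair(pair(a, b), b)), cons(e, e))), cons(b, e)), a)   [R3 at 1.1.1]
2. cons(cons(k(b, k(cons(cons(a, e), pair(pair(a, b), b)), cons(e, e))), cons(b, e)), a)  →  cons(cons(k(b, cons(pair(a, b), cons(e, e))), cons(b, e)), a)   [R1 at 1.1.2]
3. cons(cons(k(b, cons(pair(a, b), cons(e, e))), cons(b, e)), a)  →  cons(cons(a, cons(b, e)), a)   [R3 at 1.1]

Reduce t₂ = h(k(pair(k(pair(pair(e, a), pair(e, b)), e), pair(e, b)), cons(a, k(pair(cons(e, b), pair(e, b)), cons(k(b, cons(pair(e, b), cons(e, e))), a))))):
1. h(k(pair(k(pair(pair(e, a), pair(e, b)), e), pair(e, b)), cons(a, k(pair(cons(e, b), pair(e, b)), cons(k(b, cons(pair(e, b), cons(e, e))), a)))))  →  b   [R2 at ε]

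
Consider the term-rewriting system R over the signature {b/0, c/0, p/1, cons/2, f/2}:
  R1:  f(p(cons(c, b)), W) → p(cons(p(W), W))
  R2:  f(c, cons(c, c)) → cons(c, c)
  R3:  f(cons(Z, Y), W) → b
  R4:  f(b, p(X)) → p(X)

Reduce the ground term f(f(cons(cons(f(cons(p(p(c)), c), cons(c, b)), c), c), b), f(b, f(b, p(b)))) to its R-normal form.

1. f(f(cons(cons(f(cons(p(p(c)), c), cons(c, b)), c), c), b), f(b, f(b, p(b))))  →  f(b, f(b, f(b, p(b))))   [R3 at 1]
2. f(b, f(b, f(b, p(b))))  →  f(b, f(b, p(b)))   [R4 at 2.2]
3. f(b, f(b, p(b)))  →  f(b, p(b))   [R4 at 2]
4. f(b, p(b))  →  p(b)   [R4 at ε]

p(b)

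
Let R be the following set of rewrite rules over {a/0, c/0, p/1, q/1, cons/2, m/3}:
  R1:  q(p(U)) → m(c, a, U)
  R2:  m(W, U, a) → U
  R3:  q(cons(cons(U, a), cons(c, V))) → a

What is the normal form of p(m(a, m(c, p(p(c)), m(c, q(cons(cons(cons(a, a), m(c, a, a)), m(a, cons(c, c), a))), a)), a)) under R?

1. p(m(a, m(c, p(p(c)), m(c, q(cons(cons(cons(a, a), m(c, a, a)), m(a, cons(c, c), a))), a)), a))  →  p(m(c, p(p(c)), m(c, q(cons(cons(cons(a, a), m(c, a, a)), m(a, cons(c, c), a))), a)))   [R2 at 1]
2. p(m(c, p(p(c)), m(c, q(cons(cons(cons(a, a), m(c, a, a)), m(a, cons(c, c), a))), a)))  →  p(m(c, p(p(c)), q(cons(cons(cons(a, a), m(c, a, a)), m(a, cons(c, c), a)))))   [R2 at 1.3]
3. p(m(c, p(p(c)), q(cons(cons(cons(a, a), m(c, a, a)), m(a, cons(c, c), a)))))  →  p(m(c, p(p(c)), q(cons(cons(cons(a, a), a), m(a, cons(c, c), a)))))   [R2 at 1.3.1.1.2]
4. p(m(c, p(p(c)), q(cons(cons(cons(a, a), a), m(a, cons(c, c), a)))))  →  p(m(c, p(p(c)), q(cons(cons(cons(a, a), a), cons(c, c)))))   [R2 at 1.3.1.2]
5. p(m(c, p(p(c)), q(cons(cons(cons(a, a), a), cons(c, c)))))  →  p(m(c, p(p(c)), a))   [R3 at 1.3]
6. p(m(c, p(p(c)), a))  →  p(p(p(c)))   [R2 at 1]

p(p(p(c)))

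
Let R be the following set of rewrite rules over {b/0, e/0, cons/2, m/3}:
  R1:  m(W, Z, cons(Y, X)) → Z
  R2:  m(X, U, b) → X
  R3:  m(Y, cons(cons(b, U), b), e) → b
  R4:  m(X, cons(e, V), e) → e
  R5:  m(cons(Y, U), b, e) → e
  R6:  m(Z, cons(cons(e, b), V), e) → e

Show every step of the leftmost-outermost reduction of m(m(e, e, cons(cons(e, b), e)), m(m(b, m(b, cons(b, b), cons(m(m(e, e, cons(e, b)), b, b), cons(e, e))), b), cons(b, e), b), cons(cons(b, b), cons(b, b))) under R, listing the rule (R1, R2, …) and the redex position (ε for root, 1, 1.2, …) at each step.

b

1. m(m(e, e, cons(cons(e, b), e)), m(m(b, m(b, cons(b, b), cons(m(m(e, e, cons(e, b)), b, b), cons(e, e))), b), cons(b, e), b), cons(cons(b, b), cons(b, b)))  →  m(m(b, m(b, cons(b, b), cons(m(m(e, e, cons(e, b)), b, b), cons(e, e))), b), cons(b, e), b)   [R1 at ε]
2. m(m(b, m(b, cons(b, b), cons(m(m(e, e, cons(e, b)), b, b), cons(e, e))), b), cons(b, e), b)  →  m(b, m(b, cons(b, b), cons(m(m(e, e, cons(e, b)), b, b), cons(e, e))), b)   [R2 at ε]
3. m(b, m(b, cons(b, b), cons(m(m(e, e, cons(e, b)), b, b), cons(e, e))), b)  →  b   [R2 at ε]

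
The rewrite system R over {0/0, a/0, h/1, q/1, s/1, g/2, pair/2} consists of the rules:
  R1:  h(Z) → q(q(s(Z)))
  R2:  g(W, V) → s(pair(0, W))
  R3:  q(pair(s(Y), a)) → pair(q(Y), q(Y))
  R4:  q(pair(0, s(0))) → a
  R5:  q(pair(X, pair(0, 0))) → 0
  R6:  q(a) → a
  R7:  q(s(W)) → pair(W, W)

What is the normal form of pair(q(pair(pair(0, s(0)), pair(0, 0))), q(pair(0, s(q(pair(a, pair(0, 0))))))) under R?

1. pair(q(pair(pair(0, s(0)), pair(0, 0))), q(pair(0, s(q(pair(a, pair(0, 0)))))))  →  pair(0, q(pair(0, s(q(pair(a, pair(0, 0)))))))   [R5 at 1]
2. pair(0, q(pair(0, s(q(pair(a, pair(0, 0)))))))  →  pair(0, q(pair(0, s(0))))   [R5 at 2.1.2.1]
3. pair(0, q(pair(0, s(0))))  →  pair(0, a)   [R4 at 2]

pair(0, a)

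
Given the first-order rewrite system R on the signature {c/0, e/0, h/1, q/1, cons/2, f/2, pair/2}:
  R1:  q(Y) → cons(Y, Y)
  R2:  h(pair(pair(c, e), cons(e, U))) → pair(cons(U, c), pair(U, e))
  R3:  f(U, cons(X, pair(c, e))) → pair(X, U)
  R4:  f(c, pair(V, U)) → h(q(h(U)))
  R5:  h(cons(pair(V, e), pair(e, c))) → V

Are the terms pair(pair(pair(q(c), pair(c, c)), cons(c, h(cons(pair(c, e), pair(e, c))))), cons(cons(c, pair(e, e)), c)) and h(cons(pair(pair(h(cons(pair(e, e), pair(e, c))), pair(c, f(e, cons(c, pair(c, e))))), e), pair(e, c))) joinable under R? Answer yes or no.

no — NF(t₁) = pair(pair(pair(cons(c, c), pair(c, c)), cons(c, c)), cons(cons(c, pair(e, e)), c)), NF(t₂) = pair(e, pair(c, pair(c, e)))

Reduce t₁ = pair(pair(pair(q(c), pair(c, c)), cons(c, h(cons(pair(c, e), pair(e, c))))), cons(cons(c, pair(e, e)), c)):
1. pair(pair(pair(q(c), pair(c, c)), cons(c, h(cons(pair(c, e), pair(e, c))))), cons(cons(c, pair(e, e)), c))  →  pair(pair(pair(cons(c, c), pair(c, c)), cons(c, h(cons(pair(c, e), pair(e, c))))), cons(cons(c, pair(e, e)), c))   [R1 at 1.1.1]
2. pair(pair(pair(cons(c, c), pair(c, c)), cons(c, h(cons(pair(c, e), pair(e, c))))), cons(cons(c, pair(e, e)), c))  →  pair(pair(pair(cons(c, c), pair(c, c)), cons(c, c)), cons(cons(c, pair(e, e)), c))   [R5 at 1.2.2]

Reduce t₂ = h(cons(pair(pair(h(cons(pair(e, e), pair(e, c))), pair(c, f(e, cons(c, pair(c, e))))), e), pair(e, c))):
1. h(cons(pair(pair(h(cons(pair(e, e), pair(e, c))), pair(c, f(e, cons(c, pair(c, e))))), e), pair(e, c)))  →  pair(h(cons(pair(e, e), pair(e, c))), pair(c, f(e, cons(c, pair(c, e)))))   [R5 at ε]
2. pair(h(cons(pair(e, e), pair(e, c))), pair(c, f(e, cons(c, pair(c, e)))))  →  pair(e, pair(c, f(e, cons(c, pair(c, e)))))   [R5 at 1]
3. pair(e, pair(c, f(e, cons(c, pair(c, e)))))  →  pair(e, pair(c, pair(c, e)))   [R3 at 2.2]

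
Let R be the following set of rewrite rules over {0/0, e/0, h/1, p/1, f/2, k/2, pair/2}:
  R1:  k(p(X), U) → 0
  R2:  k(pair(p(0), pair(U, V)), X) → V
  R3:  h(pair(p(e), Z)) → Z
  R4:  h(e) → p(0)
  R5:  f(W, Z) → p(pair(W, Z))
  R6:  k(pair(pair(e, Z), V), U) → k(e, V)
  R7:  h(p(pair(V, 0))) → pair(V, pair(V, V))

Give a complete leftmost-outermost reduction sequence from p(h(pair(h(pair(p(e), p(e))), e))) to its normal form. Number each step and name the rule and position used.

p(e)

1. p(h(pair(h(pair(p(e), p(e))), e)))  →  p(h(pair(p(e), e)))   [R3 at 1.1.1]
2. p(h(pair(p(e), e)))  →  p(e)   [R3 at 1]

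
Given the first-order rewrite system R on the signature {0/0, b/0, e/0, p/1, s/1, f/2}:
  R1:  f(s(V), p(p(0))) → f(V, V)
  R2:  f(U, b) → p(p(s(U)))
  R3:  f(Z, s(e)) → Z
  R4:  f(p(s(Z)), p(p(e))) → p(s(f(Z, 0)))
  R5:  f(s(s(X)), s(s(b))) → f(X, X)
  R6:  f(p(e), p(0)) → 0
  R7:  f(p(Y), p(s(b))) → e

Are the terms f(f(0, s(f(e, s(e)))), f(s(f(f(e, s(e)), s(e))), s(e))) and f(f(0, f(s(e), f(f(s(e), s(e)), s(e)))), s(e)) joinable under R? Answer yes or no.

Reduce t₁ = f(f(0, s(f(e, s(e)))), f(s(f(f(e, s(e)), s(e))), s(e))):
1. f(f(0, s(f(e, s(e)))), f(s(f(f(e, s(e)), s(e))), s(e)))  →  f(f(0, s(e)), f(s(f(f(e, s(e)), s(e))), s(e)))   [R3 at 1.2.1]
2. f(f(0, s(e)), f(s(f(f(e, s(e)), s(e))), s(e)))  →  f(0, f(s(f(f(e, s(e)), s(e))), s(e)))   [R3 at 1]
3. f(0, f(s(f(f(e, s(e)), s(e))), s(e)))  →  f(0, s(f(f(e, s(e)), s(e))))   [R3 at 2]
4. f(0, s(f(f(e, s(e)), s(e))))  →  f(0, s(f(e, s(e))))   [R3 at 2.1]
5. f(0, s(f(e, s(e))))  →  f(0, s(e))   [R3 at 2.1]
6. f(0, s(e))  →  0   [R3 at ε]

Reduce t₂ = f(f(0, f(s(e), f(f(s(e), s(e)), s(e)))), s(e)):
1. f(f(0, f(s(e), f(f(s(e), s(e)), s(e)))), s(e))  →  f(0, f(s(e), f(f(s(e), s(e)), s(e))))   [R3 at ε]
2. f(0, f(s(e), f(f(s(e), s(e)), s(e))))  →  f(0, f(s(e), f(s(e), s(e))))   [R3 at 2.2]
3. f(0, f(s(e), f(s(e), s(e))))  →  f(0, f(s(e), s(e)))   [R3 at 2.2]
4. f(0, f(s(e), s(e)))  →  f(0, s(e))   [R3 at 2]
5. f(0, s(e))  →  0   [R3 at ε]

yes — NF(t₁) = 0, NF(t₂) = 0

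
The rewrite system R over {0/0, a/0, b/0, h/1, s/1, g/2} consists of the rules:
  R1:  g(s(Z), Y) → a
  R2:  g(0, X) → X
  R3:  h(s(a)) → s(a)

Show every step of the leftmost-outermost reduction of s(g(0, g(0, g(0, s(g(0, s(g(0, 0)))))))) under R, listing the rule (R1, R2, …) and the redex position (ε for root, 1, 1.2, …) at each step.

s(s(s(0)))

1. s(g(0, g(0, g(0, s(g(0, s(g(0, 0))))))))  →  s(g(0, g(0, s(g(0, s(g(0, 0)))))))   [R2 at 1]
2. s(g(0, g(0, s(g(0, s(g(0, 0)))))))  →  s(g(0, s(g(0, s(g(0, 0))))))   [R2 at 1]
3. s(g(0, s(g(0, s(g(0, 0))))))  →  s(s(g(0, s(g(0, 0)))))   [R2 at 1]
4. s(s(g(0, s(g(0, 0)))))  →  s(s(s(g(0, 0))))   [R2 at 1.1]
5. s(s(s(g(0, 0))))  →  s(s(s(0)))   [R2 at 1.1.1]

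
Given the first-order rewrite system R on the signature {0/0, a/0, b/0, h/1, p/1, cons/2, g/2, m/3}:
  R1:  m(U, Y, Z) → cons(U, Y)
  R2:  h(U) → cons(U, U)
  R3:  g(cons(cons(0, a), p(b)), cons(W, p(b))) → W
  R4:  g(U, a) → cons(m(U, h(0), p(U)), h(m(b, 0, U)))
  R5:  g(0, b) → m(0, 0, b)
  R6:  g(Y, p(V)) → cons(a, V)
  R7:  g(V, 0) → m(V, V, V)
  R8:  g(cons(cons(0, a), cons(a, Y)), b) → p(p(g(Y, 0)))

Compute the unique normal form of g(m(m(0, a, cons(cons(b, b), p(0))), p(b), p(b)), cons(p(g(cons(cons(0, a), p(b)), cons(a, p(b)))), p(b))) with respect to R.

p(a)

1. g(m(m(0, a, cons(cons(b, b), p(0))), p(b), p(b)), cons(p(g(cons(cons(0, a), p(b)), cons(a, p(b)))), p(b)))  →  g(cons(m(0, a, cons(cons(b, b), p(0))), p(b)), cons(p(g(cons(cons(0, a), p(b)), cons(a, p(b)))), p(b)))   [R1 at 1]
2. g(cons(m(0, a, cons(cons(b, b), p(0))), p(b)), cons(p(g(cons(cons(0, a), p(b)), cons(a, p(b)))), p(b)))  →  g(cons(cons(0, a), p(b)), cons(p(g(cons(cons(0, a), p(b)), cons(a, p(b)))), p(b)))   [R1 at 1.1]
3. g(cons(cons(0, a), p(b)), cons(p(g(cons(cons(0, a), p(b)), cons(a, p(b)))), p(b)))  →  p(g(cons(cons(0, a), p(b)), cons(a, p(b))))   [R3 at ε]
4. p(g(cons(cons(0, a), p(b)), cons(a, p(b))))  →  p(a)   [R3 at 1]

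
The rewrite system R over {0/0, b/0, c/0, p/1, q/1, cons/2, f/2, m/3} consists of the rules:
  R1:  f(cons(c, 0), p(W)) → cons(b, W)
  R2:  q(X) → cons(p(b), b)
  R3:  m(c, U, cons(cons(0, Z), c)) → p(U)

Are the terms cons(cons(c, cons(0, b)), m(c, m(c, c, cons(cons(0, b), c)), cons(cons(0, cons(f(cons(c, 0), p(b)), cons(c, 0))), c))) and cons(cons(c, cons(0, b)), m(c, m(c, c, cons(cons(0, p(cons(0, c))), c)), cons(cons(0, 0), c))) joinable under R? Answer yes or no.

yes — NF(t₁) = cons(cons(c, cons(0, b)), p(p(c))), NF(t₂) = cons(cons(c, cons(0, b)), p(p(c)))

Reduce t₁ = cons(cons(c, cons(0, b)), m(c, m(c, c, cons(cons(0, b), c)), cons(cons(0, cons(f(cons(c, 0), p(b)), cons(c, 0))), c))):
1. cons(cons(c, cons(0, b)), m(c, m(c, c, cons(cons(0, b), c)), cons(cons(0, cons(f(cons(c, 0), p(b)), cons(c, 0))), c)))  →  cons(cons(c, cons(0, b)), p(m(c, c, cons(cons(0, b), c))))   [R3 at 2]
2. cons(cons(c, cons(0, b)), p(m(c, c, cons(cons(0, b), c))))  →  cons(cons(c, cons(0, b)), p(p(c)))   [R3 at 2.1]

Reduce t₂ = cons(cons(c, cons(0, b)), m(c, m(c, c, cons(cons(0, p(cons(0, c))), c)), cons(cons(0, 0), c))):
1. cons(cons(c, cons(0, b)), m(c, m(c, c, cons(cons(0, p(cons(0, c))), c)), cons(cons(0, 0), c)))  →  cons(cons(c, cons(0, b)), p(m(c, c, cons(cons(0, p(cons(0, c))), c))))   [R3 at 2]
2. cons(cons(c, cons(0, b)), p(m(c, c, cons(cons(0, p(cons(0, c))), c))))  →  cons(cons(c, cons(0, b)), p(p(c)))   [R3 at 2.1]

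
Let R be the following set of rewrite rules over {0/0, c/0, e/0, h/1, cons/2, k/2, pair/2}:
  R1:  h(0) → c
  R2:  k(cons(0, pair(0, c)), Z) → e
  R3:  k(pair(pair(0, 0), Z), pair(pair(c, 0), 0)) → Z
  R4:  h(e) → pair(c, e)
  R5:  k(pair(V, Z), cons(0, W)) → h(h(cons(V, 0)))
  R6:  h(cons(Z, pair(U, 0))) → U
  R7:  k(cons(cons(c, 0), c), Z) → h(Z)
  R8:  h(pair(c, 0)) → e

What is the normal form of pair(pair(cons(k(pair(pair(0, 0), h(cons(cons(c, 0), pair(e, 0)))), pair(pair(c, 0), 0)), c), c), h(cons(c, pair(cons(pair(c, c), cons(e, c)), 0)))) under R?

pair(pair(cons(e, c), c), cons(pair(c, c), cons(e, c)))

1. pair(pair(cons(k(pair(pair(0, 0), h(cons(cons(c, 0), pair(e, 0)))), pair(pair(c, 0), 0)), c), c), h(cons(c, pair(cons(pair(c, c), cons(e, c)), 0))))  →  pair(pair(cons(h(cons(cons(c, 0), pair(e, 0))), c), c), h(cons(c, pair(cons(pair(c, c), cons(e, c)), 0))))   [R3 at 1.1.1]
2. pair(pair(cons(h(cons(cons(c, 0), pair(e, 0))), c), c), h(cons(c, pair(cons(pair(c, c), cons(e, c)), 0))))  →  pair(pair(cons(e, c), c), h(cons(c, pair(cons(pair(c, c), cons(e, c)), 0))))   [R6 at 1.1.1]
3. pair(pair(cons(e, c), c), h(cons(c, pair(cons(pair(c, c), cons(e, c)), 0))))  →  pair(pair(cons(e, c), c), cons(pair(c, c), cons(e, c)))   [R6 at 2]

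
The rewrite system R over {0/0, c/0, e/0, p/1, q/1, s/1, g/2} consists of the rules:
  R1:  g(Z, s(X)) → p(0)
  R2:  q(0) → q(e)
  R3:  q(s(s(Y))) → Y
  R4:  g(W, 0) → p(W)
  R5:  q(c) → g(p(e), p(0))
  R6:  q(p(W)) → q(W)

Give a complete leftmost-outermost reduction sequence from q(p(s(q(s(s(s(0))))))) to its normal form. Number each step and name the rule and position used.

1. q(p(s(q(s(s(s(0)))))))  →  q(s(q(s(s(s(0))))))   [R6 at ε]
2. q(s(q(s(s(s(0))))))  →  q(s(s(0)))   [R3 at 1.1]
3. q(s(s(0)))  →  0   [R3 at ε]

0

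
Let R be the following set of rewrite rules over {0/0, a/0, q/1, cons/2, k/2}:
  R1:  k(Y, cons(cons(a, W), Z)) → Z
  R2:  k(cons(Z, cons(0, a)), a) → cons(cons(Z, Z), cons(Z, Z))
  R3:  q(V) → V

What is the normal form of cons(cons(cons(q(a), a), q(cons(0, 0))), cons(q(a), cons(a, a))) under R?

cons(cons(cons(a, a), cons(0, 0)), cons(a, cons(a, a)))

1. cons(cons(cons(q(a), a), q(cons(0, 0))), cons(q(a), cons(a, a)))  →  cons(cons(cons(a, a), q(cons(0, 0))), cons(q(a), cons(a, a)))   [R3 at 1.1.1]
2. cons(cons(cons(a, a), q(cons(0, 0))), cons(q(a), cons(a, a)))  →  cons(cons(cons(a, a), cons(0, 0)), cons(q(a), cons(a, a)))   [R3 at 1.2]
3. cons(cons(cons(a, a), cons(0, 0)), cons(q(a), cons(a, a)))  →  cons(cons(cons(a, a), cons(0, 0)), cons(a, cons(a, a)))   [R3 at 2.1]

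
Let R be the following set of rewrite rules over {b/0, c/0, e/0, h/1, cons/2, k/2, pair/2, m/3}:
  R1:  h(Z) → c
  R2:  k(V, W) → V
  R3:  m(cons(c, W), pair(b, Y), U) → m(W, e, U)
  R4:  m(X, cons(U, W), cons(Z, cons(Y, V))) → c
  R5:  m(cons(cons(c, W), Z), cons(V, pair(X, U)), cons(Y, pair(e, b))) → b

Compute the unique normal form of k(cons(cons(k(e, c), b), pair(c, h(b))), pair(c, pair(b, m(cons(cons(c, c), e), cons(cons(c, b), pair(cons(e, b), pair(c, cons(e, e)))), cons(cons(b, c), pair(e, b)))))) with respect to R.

1. k(cons(cons(k(e, c), b), pair(c, h(b))), pair(c, pair(b, m(cons(cons(c, c), e), cons(cons(c, b), pair(cons(e, b), pair(c, cons(e, e)))), cons(cons(b, c), pair(e, b))))))  →  cons(cons(k(e, c), b), pair(c, h(b)))   [R2 at ε]
2. cons(cons(k(e, c), b), pair(c, h(b)))  →  cons(cons(e, b), pair(c, h(b)))   [R2 at 1.1]
3. cons(cons(e, b), pair(c, h(b)))  →  cons(cons(e, b), pair(c, c))   [R1 at 2.2]

cons(cons(e, b), pair(c, c))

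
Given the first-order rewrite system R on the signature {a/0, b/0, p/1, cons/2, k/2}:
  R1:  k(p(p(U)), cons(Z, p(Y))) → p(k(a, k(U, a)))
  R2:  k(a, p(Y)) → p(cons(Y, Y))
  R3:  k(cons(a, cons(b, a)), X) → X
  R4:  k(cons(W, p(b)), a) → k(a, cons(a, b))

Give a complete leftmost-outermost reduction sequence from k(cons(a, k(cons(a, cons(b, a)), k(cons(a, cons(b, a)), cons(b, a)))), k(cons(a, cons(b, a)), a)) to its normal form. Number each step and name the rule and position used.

1. k(cons(a, k(cons(a, cons(b, a)), k(cons(a, cons(b, a)), cons(b, a)))), k(cons(a, cons(b, a)), a))  →  k(cons(a, k(cons(a, cons(b, a)), cons(b, a))), k(cons(a, cons(b, a)), a))   [R3 at 1.2]
2. k(cons(a, k(cons(a, cons(b, a)), cons(b, a))), k(cons(a, cons(b, a)), a))  →  k(cons(a, cons(b, a)), k(cons(a, cons(b, a)), a))   [R3 at 1.2]
3. k(cons(a, cons(b, a)), k(cons(a, cons(b, a)), a))  →  k(cons(a, cons(b, a)), a)   [R3 at ε]
4. k(cons(a, cons(b, a)), a)  →  a   [R3 at ε]

a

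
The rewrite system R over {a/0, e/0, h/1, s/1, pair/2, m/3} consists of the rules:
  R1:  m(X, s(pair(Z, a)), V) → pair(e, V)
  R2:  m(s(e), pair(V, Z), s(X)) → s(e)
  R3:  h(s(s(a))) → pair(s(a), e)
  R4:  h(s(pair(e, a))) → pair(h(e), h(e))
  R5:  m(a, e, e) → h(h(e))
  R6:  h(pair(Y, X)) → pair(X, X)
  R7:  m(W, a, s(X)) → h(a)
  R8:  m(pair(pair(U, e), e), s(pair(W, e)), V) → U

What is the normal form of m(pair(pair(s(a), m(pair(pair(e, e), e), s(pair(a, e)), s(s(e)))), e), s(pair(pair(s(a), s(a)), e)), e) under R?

1. m(pair(pair(s(a), m(pair(pair(e, e), e), s(pair(a, e)), s(s(e)))), e), s(pair(pair(s(a), s(a)), e)), e)  →  m(pair(pair(s(a), e), e), s(pair(pair(s(a), s(a)), e)), e)   [R8 at 1.1.2]
2. m(pair(pair(s(a), e), e), s(pair(pair(s(a), s(a)), e)), e)  →  s(a)   [R8 at ε]

s(a)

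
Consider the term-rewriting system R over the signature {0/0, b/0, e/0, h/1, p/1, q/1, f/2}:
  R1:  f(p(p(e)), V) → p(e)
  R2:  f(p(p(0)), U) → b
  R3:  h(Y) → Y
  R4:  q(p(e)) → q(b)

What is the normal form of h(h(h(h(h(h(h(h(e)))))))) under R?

e

1. h(h(h(h(h(h(h(h(e))))))))  →  h(h(h(h(h(h(h(e)))))))   [R3 at ε]
2. h(h(h(h(h(h(h(e)))))))  →  h(h(h(h(h(h(e))))))   [R3 at ε]
3. h(h(h(h(h(h(e))))))  →  h(h(h(h(h(e)))))   [R3 at ε]
4. h(h(h(h(h(e)))))  →  h(h(h(h(e))))   [R3 at ε]
5. h(h(h(h(e))))  →  h(h(h(e)))   [R3 at ε]
6. h(h(h(e)))  →  h(h(e))   [R3 at ε]
7. h(h(e))  →  h(e)   [R3 at ε]
8. h(e)  →  e   [R3 at ε]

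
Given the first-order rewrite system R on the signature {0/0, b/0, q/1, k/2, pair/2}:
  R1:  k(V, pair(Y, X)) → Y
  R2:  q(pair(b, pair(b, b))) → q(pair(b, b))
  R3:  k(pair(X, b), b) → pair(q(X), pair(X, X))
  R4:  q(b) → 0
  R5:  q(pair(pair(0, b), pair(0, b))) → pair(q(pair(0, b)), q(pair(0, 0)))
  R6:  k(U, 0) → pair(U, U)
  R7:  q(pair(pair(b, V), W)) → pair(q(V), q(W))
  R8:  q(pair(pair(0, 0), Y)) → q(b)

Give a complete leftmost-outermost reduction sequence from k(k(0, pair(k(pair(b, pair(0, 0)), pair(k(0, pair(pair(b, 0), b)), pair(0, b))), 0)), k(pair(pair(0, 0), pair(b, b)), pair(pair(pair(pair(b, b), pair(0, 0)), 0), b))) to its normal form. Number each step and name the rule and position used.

1. k(k(0, pair(k(pair(b, pair(0, 0)), pair(k(0, pair(pair(b, 0), b)), pair(0, b))), 0)), k(pair(pair(0, 0), pair(b, b)), pair(pair(pair(pair(b, b), pair(0, 0)), 0), b)))  →  k(k(pair(b, pair(0, 0)), pair(k(0, pair(pair(b, 0), b)), pair(0, b))), k(pair(pair(0, 0), pair(b, b)), pair(pair(pair(pair(b, b), pair(0, 0)), 0), b)))   [R1 at 1]
2. k(k(pair(b, pair(0, 0)), pair(k(0, pair(pair(b, 0), b)), pair(0, b))), k(pair(pair(0, 0), pair(b, b)), pair(pair(pair(pair(b, b), pair(0, 0)), 0), b)))  →  k(k(0, pair(pair(b, 0), b)), k(pair(pair(0, 0), pair(b, b)), pair(pair(pair(pair(b, b), pair(0, 0)), 0), b)))   [R1 at 1]
3. k(k(0, pair(pair(b, 0), b)), k(pair(pair(0, 0), pair(b, b)), pair(pair(pair(pair(b, b), pair(0, 0)), 0), b)))  →  k(pair(b, 0), k(pair(pair(0, 0), pair(b, b)), pair(pair(pair(pair(b, b), pair(0, 0)), 0), b)))   [R1 at 1]
4. k(pair(b, 0), k(pair(pair(0, 0), pair(b, b)), pair(pair(pair(pair(b, b), pair(0, 0)), 0), b)))  →  k(pair(b, 0), pair(pair(pair(b, b), pair(0, 0)), 0))   [R1 at 2]
5. k(pair(b, 0), pair(pair(pair(b, b), pair(0, 0)), 0))  →  pair(pair(b, b), pair(0, 0))   [R1 at ε]

pair(pair(b, b), pair(0, 0))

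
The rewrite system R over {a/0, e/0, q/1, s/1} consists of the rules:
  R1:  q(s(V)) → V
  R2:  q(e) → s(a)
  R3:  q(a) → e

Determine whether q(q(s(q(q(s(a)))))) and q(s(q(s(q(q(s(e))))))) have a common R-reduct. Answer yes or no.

Reduce t₁ = q(q(s(q(q(s(a)))))):
1. q(q(s(q(q(s(a))))))  →  q(q(q(s(a))))   [R1 at 1]
2. q(q(q(s(a))))  →  q(q(a))   [R1 at 1.1]
3. q(q(a))  →  q(e)   [R3 at 1]
4. q(e)  →  s(a)   [R2 at ε]

Reduce t₂ = q(s(q(s(q(q(s(e))))))):
1. q(s(q(s(q(q(s(e)))))))  →  q(s(q(q(s(e)))))   [R1 at ε]
2. q(s(q(q(s(e)))))  →  q(q(s(e)))   [R1 at ε]
3. q(q(s(e)))  →  q(e)   [R1 at 1]
4. q(e)  →  s(a)   [R2 at ε]

yes — NF(t₁) = s(a), NF(t₂) = s(a)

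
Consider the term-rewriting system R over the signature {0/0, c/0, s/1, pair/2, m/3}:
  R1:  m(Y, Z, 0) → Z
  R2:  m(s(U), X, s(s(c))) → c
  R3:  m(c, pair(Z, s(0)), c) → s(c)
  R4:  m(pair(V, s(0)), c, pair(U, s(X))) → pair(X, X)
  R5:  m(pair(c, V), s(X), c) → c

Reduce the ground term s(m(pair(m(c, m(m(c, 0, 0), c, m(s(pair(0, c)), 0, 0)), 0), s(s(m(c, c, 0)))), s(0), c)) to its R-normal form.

s(c)

1. s(m(pair(m(c, m(m(c, 0, 0), c, m(s(pair(0, c)), 0, 0)), 0), s(s(m(c, c, 0)))), s(0), c))  →  s(m(pair(m(m(c, 0, 0), c, m(s(pair(0, c)), 0, 0)), s(s(m(c, c, 0)))), s(0), c))   [R1 at 1.1.1]
2. s(m(pair(m(m(c, 0, 0), c, m(s(pair(0, c)), 0, 0)), s(s(m(c, c, 0)))), s(0), c))  →  s(m(pair(m(0, c, m(s(pair(0, c)), 0, 0)), s(s(m(c, c, 0)))), s(0), c))   [R1 at 1.1.1.1]
3. s(m(pair(m(0, c, m(s(pair(0, c)), 0, 0)), s(s(m(c, c, 0)))), s(0), c))  →  s(m(pair(m(0, c, 0), s(s(m(c, c, 0)))), s(0), c))   [R1 at 1.1.1.3]
4. s(m(pair(m(0, c, 0), s(s(m(c, c, 0)))), s(0), c))  →  s(m(pair(c, s(s(m(c, c, 0)))), s(0), c))   [R1 at 1.1.1]
5. s(m(pair(c, s(s(m(c, c, 0)))), s(0), c))  →  s(c)   [R5 at 1]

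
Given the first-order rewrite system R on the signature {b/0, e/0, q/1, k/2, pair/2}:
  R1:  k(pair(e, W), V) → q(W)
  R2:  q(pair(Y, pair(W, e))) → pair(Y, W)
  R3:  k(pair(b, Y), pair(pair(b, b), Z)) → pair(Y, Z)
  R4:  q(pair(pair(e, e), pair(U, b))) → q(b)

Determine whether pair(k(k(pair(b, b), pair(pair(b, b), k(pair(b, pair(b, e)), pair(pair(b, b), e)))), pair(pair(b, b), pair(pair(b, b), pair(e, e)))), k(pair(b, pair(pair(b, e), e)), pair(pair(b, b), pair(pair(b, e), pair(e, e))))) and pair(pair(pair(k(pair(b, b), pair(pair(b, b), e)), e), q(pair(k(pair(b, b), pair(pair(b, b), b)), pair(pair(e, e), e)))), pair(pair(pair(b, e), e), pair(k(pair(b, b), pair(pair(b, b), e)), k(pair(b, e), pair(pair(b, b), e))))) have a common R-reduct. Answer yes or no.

yes — NF(t₁) = pair(pair(pair(pair(b, e), e), pair(pair(b, b), pair(e, e))), pair(pair(pair(b, e), e), pair(pair(b, e), pair(e, e)))), NF(t₂) = pair(pair(pair(pair(b, e), e), pair(pair(b, b), pair(e, e))), pair(pair(pair(b, e), e), pair(pair(b, e), pair(e, e))))

Reduce t₁ = pair(k(k(pair(b, b), pair(pair(b, b), k(pair(b, pair(b, e)), pair(pair(b, b), e)))), pair(pair(b, b), pair(pair(b, b), pair(e, e)))), k(pair(b, pair(pair(b, e), e)), pair(pair(b, b), pair(pair(b, e), pair(e, e))))):
1. pair(k(k(pair(b, b), pair(pair(b, b), k(pair(b, pair(b, e)), pair(pair(b, b), e)))), pair(pair(b, b), pair(pair(b, b), pair(e, e)))), k(pair(b, pair(pair(b, e), e)), pair(pair(b, b), pair(pair(b, e), pair(e, e)))))  →  pair(k(pair(b, k(pair(b, pair(b, e)), pair(pair(b, b), e))), pair(pair(b, b), pair(pair(b, b), pair(e, e)))), k(pair(b, pair(pair(b, e), e)), pair(pair(b, b), pair(pair(b, e), pair(e, e)))))   [R3 at 1.1]
2. pair(k(pair(b, k(pair(b, pair(b, e)), pair(pair(b, b), e))), pair(pair(b, b), pair(pair(b, b), pair(e, e)))), k(pair(b, pair(pair(b, e), e)), pair(pair(b, b), pair(pair(b, e), pair(e, e)))))  →  pair(pair(k(pair(b, pair(b, e)), pair(pair(b, b), e)), pair(pair(b, b), pair(e, e))), k(pair(b, pair(pair(b, e), e)), pair(pair(b, b), pair(pair(b, e), pair(e, e)))))   [R3 at 1]
3. pair(pair(k(pair(b, pair(b, e)), pair(pair(b, b), e)), pair(pair(b, b), pair(e, e))), k(pair(b, pair(pair(b, e), e)), pair(pair(b, b), pair(pair(b, e), pair(e, e)))))  →  pair(pair(pair(pair(b, e), e), pair(pair(b, b), pair(e, e))), k(pair(b, pair(pair(b, e), e)), pair(pair(b, b), pair(pair(b, e), pair(e, e)))))   [R3 at 1.1]
4. pair(pair(pair(pair(b, e), e), pair(pair(b, b), pair(e, e))), k(pair(b, pair(pair(b, e), e)), pair(pair(b, b), pair(pair(b, e), pair(e, e)))))  →  pair(pair(pair(pair(b, e), e), pair(pair(b, b), pair(e, e))), pair(pair(pair(b, e), e), pair(pair(b, e), pair(e, e))))   [R3 at 2]

Reduce t₂ = pair(pair(pair(k(pair(b, b), pair(pair(b, b), e)), e), q(pair(k(pair(b, b), pair(pair(b, b), b)), pair(pair(e, e), e)))), pair(pair(pair(b, e), e), pair(k(pair(b, b), pair(pair(b, b), e)), k(pair(b, e), pair(pair(b, b), e))))):
1. pair(pair(pair(k(pair(b, b), pair(pair(b, b), e)), e), q(pair(k(pair(b, b), pair(pair(b, b), b)), pair(pair(e, e), e)))), pair(pair(pair(b, e), e), pair(k(pair(b, b), pair(pair(b, b), e)), k(pair(b, e), pair(pair(b, b), e)))))  →  pair(pair(pair(pair(b, e), e), q(pair(k(pair(b, b), pair(pair(b, b), b)), pair(pair(e, e), e)))), pair(pair(pair(b, e), e), pair(k(pair(b, b), pair(pair(b, b), e)), k(pair(b, e), pair(pair(b, b), e)))))   [R3 at 1.1.1]
2. pair(pair(pair(pair(b, e), e), q(pair(k(pair(b, b), pair(pair(b, b), b)), pair(pair(e, e), e)))), pair(pair(pair(b, e), e), pair(k(pair(b, b), pair(pair(b, b), e)), k(pair(b, e), pair(pair(b, b), e)))))  →  pair(pair(pair(pair(b, e), e), pair(k(pair(b, b), pair(pair(b, b), b)), pair(e, e))), pair(pair(pair(b, e), e), pair(k(pair(b, b), pair(pair(b, b), e)), k(pair(b, e), pair(pair(b, b), e)))))   [R2 at 1.2]
3. pair(pair(pair(pair(b, e), e), pair(k(pair(b, b), pair(pair(b, b), b)), pair(e, e))), pair(pair(pair(b, e), e), pair(k(pair(b, b), pair(pair(b, b), e)), k(pair(b, e), pair(pair(b, b), e)))))  →  pair(pair(pair(pair(b, e), e), pair(pair(b, b), pair(e, e))), pair(pair(pair(b, e), e), pair(k(pair(b, b), pair(pair(b, b), e)), k(pair(b, e), pair(pair(b, b), e)))))   [R3 at 1.2.1]
4. pair(pair(pair(pair(b, e), e), pair(pair(b, b), pair(e, e))), pair(pair(pair(b, e), e), pair(k(pair(b, b), pair(pair(b, b), e)), k(pair(b, e), pair(pair(b, b), e)))))  →  pair(pair(pair(pair(b, e), e), pair(pair(b, b), pair(e, e))), pair(pair(pair(b, e), e), pair(pair(b, e), k(pair(b, e), pair(pair(b, b), e)))))   [R3 at 2.2.1]
5. pair(pair(pair(pair(b, e), e), pair(pair(b, b), pair(e, e))), pair(pair(pair(b, e), e), pair(pair(b, e), k(pair(b, e), pair(pair(b, b), e)))))  →  pair(pair(pair(pair(b, e), e), pair(pair(b, b), pair(e, e))), pair(pair(pair(b, e), e), pair(pair(b, e), pair(e, e))))   [R3 at 2.2.2]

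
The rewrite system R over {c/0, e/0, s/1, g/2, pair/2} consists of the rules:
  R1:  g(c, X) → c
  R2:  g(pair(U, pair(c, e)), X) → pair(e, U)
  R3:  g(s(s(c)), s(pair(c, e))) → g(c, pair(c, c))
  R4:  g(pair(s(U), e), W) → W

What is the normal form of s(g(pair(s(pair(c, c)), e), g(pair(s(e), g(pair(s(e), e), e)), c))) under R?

s(c)

1. s(g(pair(s(pair(c, c)), e), g(pair(s(e), g(pair(s(e), e), e)), c)))  →  s(g(pair(s(e), g(pair(s(e), e), e)), c))   [R4 at 1]
2. s(g(pair(s(e), g(pair(s(e), e), e)), c))  →  s(g(pair(s(e), e), c))   [R4 at 1.1.2]
3. s(g(pair(s(e), e), c))  →  s(c)   [R4 at 1]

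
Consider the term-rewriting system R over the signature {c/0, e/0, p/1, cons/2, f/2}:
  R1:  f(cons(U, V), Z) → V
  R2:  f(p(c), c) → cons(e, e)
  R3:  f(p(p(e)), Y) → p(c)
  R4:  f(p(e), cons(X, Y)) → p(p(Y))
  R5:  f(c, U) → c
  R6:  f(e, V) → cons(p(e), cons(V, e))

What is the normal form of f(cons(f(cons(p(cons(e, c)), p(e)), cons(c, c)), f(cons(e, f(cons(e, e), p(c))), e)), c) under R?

e

1. f(cons(f(cons(p(cons(e, c)), p(e)), cons(c, c)), f(cons(e, f(cons(e, e), p(c))), e)), c)  →  f(cons(e, f(cons(e, e), p(c))), e)   [R1 at ε]
2. f(cons(e, f(cons(e, e), p(c))), e)  →  f(cons(e, e), p(c))   [R1 at ε]
3. f(cons(e, e), p(c))  →  e   [R1 at ε]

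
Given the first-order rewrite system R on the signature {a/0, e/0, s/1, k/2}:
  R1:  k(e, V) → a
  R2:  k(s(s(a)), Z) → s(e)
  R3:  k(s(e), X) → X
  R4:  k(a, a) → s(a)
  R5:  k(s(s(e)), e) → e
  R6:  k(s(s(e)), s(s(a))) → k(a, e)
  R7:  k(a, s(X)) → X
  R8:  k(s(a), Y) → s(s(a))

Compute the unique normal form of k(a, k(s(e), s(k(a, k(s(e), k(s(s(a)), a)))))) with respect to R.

1. k(a, k(s(e), s(k(a, k(s(e), k(s(s(a)), a))))))  →  k(a, s(k(a, k(s(e), k(s(s(a)), a)))))   [R3 at 2]
2. k(a, s(k(a, k(s(e), k(s(s(a)), a)))))  →  k(a, k(s(e), k(s(s(a)), a)))   [R7 at ε]
3. k(a, k(s(e), k(s(s(a)), a)))  →  k(a, k(s(s(a)), a))   [R3 at 2]
4. k(a, k(s(s(a)), a))  →  k(a, s(e))   [R2 at 2]
5. k(a, s(e))  →  e   [R7 at ε]

e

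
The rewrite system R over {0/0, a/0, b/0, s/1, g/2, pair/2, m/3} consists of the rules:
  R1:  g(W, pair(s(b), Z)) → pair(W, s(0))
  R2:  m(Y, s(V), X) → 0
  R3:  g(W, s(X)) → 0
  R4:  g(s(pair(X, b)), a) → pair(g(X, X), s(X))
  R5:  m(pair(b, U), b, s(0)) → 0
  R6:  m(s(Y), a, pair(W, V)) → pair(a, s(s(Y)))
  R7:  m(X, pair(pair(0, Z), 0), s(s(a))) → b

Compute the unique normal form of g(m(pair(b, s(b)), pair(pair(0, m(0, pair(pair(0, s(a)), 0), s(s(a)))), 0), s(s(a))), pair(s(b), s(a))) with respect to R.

pair(b, s(0))

1. g(m(pair(b, s(b)), pair(pair(0, m(0, pair(pair(0, s(a)), 0), s(s(a)))), 0), s(s(a))), pair(s(b), s(a)))  →  pair(m(pair(b, s(b)), pair(pair(0, m(0, pair(pair(0, s(a)), 0), s(s(a)))), 0), s(s(a))), s(0))   [R1 at ε]
2. pair(m(pair(b, s(b)), pair(pair(0, m(0, pair(pair(0, s(a)), 0), s(s(a)))), 0), s(s(a))), s(0))  →  pair(b, s(0))   [R7 at 1]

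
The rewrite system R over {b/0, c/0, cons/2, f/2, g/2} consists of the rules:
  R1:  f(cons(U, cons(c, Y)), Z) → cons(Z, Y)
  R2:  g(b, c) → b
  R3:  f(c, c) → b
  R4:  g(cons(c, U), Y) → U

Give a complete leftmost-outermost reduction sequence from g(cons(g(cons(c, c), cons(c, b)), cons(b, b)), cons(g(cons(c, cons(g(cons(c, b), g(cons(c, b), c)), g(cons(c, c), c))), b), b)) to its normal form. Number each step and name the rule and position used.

cons(b, b)

1. g(cons(g(cons(c, c), cons(c, b)), cons(b, b)), cons(g(cons(c, cons(g(cons(c, b), g(cons(c, b), c)), g(cons(c, c), c))), b), b))  →  g(cons(c, cons(b, b)), cons(g(cons(c, cons(g(cons(c, b), g(cons(c, b), c)), g(cons(c, c), c))), b), b))   [R4 at 1.1]
2. g(cons(c, cons(b, b)), cons(g(cons(c, cons(g(cons(c, b), g(cons(c, b), c)), g(cons(c, c), c))), b), b))  →  cons(b, b)   [R4 at ε]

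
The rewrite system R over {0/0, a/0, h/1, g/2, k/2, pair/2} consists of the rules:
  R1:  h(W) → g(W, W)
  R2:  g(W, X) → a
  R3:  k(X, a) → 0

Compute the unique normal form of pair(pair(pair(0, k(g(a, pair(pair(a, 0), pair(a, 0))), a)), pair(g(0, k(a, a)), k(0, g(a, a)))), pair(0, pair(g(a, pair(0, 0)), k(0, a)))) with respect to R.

1. pair(pair(pair(0, k(g(a, pair(pair(a, 0), pair(a, 0))), a)), pair(g(0, k(a, a)), k(0, g(a, a)))), pair(0, pair(g(a, pair(0, 0)), k(0, a))))  →  pair(pair(pair(0, 0), pair(g(0, k(a, a)), k(0, g(a, a)))), pair(0, pair(g(a, pair(0, 0)), k(0, a))))   [R3 at 1.1.2]
2. pair(pair(pair(0, 0), pair(g(0, k(a, a)), k(0, g(a, a)))), pair(0, pair(g(a, pair(0, 0)), k(0, a))))  →  pair(pair(pair(0, 0), pair(a, k(0, g(a, a)))), pair(0, pair(g(a, pair(0, 0)), k(0, a))))   [R2 at 1.2.1]
3. pair(pair(pair(0, 0), pair(a, k(0, g(a, a)))), pair(0, pair(g(a, pair(0, 0)), k(0, a))))  →  pair(pair(pair(0, 0), pair(a, k(0, a))), pair(0, pair(g(a, pair(0, 0)), k(0, a))))   [R2 at 1.2.2.2]
4. pair(pair(pair(0, 0), pair(a, k(0, a))), pair(0, pair(g(a, pair(0, 0)), k(0, a))))  →  pair(pair(pair(0, 0), pair(a, 0)), pair(0, pair(g(a, pair(0, 0)), k(0, a))))   [R3 at 1.2.2]
5. pair(pair(pair(0, 0), pair(a, 0)), pair(0, pair(g(a, pair(0, 0)), k(0, a))))  →  pair(pair(pair(0, 0), pair(a, 0)), pair(0, pair(a, k(0, a))))   [R2 at 2.2.1]
6. pair(pair(pair(0, 0), pair(a, 0)), pair(0, pair(a, k(0, a))))  →  pair(pair(pair(0, 0), pair(a, 0)), pair(0, pair(a, 0)))   [R3 at 2.2.2]

pair(pair(pair(0, 0), pair(a, 0)), pair(0, pair(a, 0)))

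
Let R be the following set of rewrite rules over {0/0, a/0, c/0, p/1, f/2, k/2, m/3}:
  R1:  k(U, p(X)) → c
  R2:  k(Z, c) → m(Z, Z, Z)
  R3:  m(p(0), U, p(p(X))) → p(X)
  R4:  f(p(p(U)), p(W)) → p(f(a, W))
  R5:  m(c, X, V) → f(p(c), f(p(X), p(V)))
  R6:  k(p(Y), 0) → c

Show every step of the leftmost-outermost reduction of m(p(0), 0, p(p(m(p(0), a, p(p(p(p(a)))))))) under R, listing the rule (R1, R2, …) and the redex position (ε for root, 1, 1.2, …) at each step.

1. m(p(0), 0, p(p(m(p(0), a, p(p(p(p(a))))))))  →  p(m(p(0), a, p(p(p(p(a))))))   [R3 at ε]
2. p(m(p(0), a, p(p(p(p(a))))))  →  p(p(p(p(a))))   [R3 at 1]

p(p(p(p(a))))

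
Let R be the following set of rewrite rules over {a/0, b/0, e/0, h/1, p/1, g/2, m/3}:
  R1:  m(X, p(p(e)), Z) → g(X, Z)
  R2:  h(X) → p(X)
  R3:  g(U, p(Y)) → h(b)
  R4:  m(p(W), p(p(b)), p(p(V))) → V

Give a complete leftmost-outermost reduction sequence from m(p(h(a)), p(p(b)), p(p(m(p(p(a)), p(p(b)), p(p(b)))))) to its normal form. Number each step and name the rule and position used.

1. m(p(h(a)), p(p(b)), p(p(m(p(p(a)), p(p(b)), p(p(b))))))  →  m(p(p(a)), p(p(b)), p(p(b)))   [R4 at ε]
2. m(p(p(a)), p(p(b)), p(p(b)))  →  b   [R4 at ε]

b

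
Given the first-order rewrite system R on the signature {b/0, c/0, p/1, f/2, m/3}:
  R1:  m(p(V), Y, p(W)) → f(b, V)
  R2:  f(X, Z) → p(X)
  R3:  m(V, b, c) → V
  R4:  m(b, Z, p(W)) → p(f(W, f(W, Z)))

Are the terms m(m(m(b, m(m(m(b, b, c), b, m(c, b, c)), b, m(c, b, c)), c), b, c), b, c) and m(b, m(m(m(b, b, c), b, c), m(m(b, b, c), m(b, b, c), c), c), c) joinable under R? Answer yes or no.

yes — NF(t₁) = b, NF(t₂) = b

Reduce t₁ = m(m(m(b, m(m(m(b, b, c), b, m(c, b, c)), b, m(c, b, c)), c), b, c), b, c):
1. m(m(m(b, m(m(m(b, b, c), b, m(c, b, c)), b, m(c, b, c)), c), b, c), b, c)  →  m(m(b, m(m(m(b, b, c), b, m(c, b, c)), b, m(c, b, c)), c), b, c)   [R3 at ε]
2. m(m(b, m(m(m(b, b, c), b, m(c, b, c)), b, m(c, b, c)), c), b, c)  →  m(b, m(m(m(b, b, c), b, m(c, b, c)), b, m(c, b, c)), c)   [R3 at ε]
3. m(b, m(m(m(b, b, c), b, m(c, b, c)), b, m(c, b, c)), c)  →  m(b, m(m(b, b, m(c, b, c)), b, m(c, b, c)), c)   [R3 at 2.1.1]
4. m(b, m(m(b, b, m(c, b, c)), b, m(c, b, c)), c)  →  m(b, m(m(b, b, c), b, m(c, b, c)), c)   [R3 at 2.1.3]
5. m(b, m(m(b, b, c), b, m(c, b, c)), c)  →  m(b, m(b, b, m(c, b, c)), c)   [R3 at 2.1]
6. m(b, m(b, b, m(c, b, c)), c)  →  m(b, m(b, b, c), c)   [R3 at 2.3]
7. m(b, m(b, b, c), c)  →  m(b, b, c)   [R3 at 2]
8. m(b, b, c)  →  b   [R3 at ε]

Reduce t₂ = m(b, m(m(m(b, b, c), b, c), m(m(b, b, c), m(b, b, c), c), c), c):
1. m(b, m(m(m(b, b, c), b, c), m(m(b, b, c), m(b, b, c), c), c), c)  →  m(b, m(m(b, b, c), m(m(b, b, c), m(b, b, c), c), c), c)   [R3 at 2.1]
2. m(b, m(m(b, b, c), m(m(b, b, c), m(b, b, c), c), c), c)  →  m(b, m(b, m(m(b, b, c), m(b, b, c), c), c), c)   [R3 at 2.1]
3. m(b, m(b, m(m(b, b, c), m(b, b, c), c), c), c)  →  m(b, m(b, m(b, m(b, b, c), c), c), c)   [R3 at 2.2.1]
4. m(b, m(b, m(b, m(b, b, c), c), c), c)  →  m(b, m(b, m(b, b, c), c), c)   [R3 at 2.2.2]
5. m(b, m(b, m(b, b, c), c), c)  →  m(b, m(b, b, c), c)   [R3 at 2.2]
6. m(b, m(b, b, c), c)  →  m(b, b, c)   [R3 at 2]
7. m(b, b, c)  →  b   [R3 at ε]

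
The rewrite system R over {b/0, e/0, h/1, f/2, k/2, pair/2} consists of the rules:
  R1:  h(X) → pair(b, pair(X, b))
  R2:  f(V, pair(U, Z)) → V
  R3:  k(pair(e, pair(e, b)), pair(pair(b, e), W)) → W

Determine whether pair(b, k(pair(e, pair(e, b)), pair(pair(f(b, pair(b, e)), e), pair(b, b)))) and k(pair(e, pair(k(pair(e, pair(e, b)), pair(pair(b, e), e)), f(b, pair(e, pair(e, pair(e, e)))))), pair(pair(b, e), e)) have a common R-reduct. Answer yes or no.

no — NF(t₁) = pair(b, pair(b, b)), NF(t₂) = e

Reduce t₁ = pair(b, k(pair(e, pair(e, b)), pair(pair(f(b, pair(b, e)), e), pair(b, b)))):
1. pair(b, k(pair(e, pair(e, b)), pair(pair(f(b, pair(b, e)), e), pair(b, b))))  →  pair(b, k(pair(e, pair(e, b)), pair(pair(b, e), pair(b, b))))   [R2 at 2.2.1.1]
2. pair(b, k(pair(e, pair(e, b)), pair(pair(b, e), pair(b, b))))  →  pair(b, pair(b, b))   [R3 at 2]

Reduce t₂ = k(pair(e, pair(k(pair(e, pair(e, b)), pair(pair(b, e), e)), f(b, pair(e, pair(e, pair(e, e)))))), pair(pair(b, e), e)):
1. k(pair(e, pair(k(pair(e, pair(e, b)), pair(pair(b, e), e)), f(b, pair(e, pair(e, pair(e, e)))))), pair(pair(b, e), e))  →  k(pair(e, pair(e, f(b, pair(e, pair(e, pair(e, e)))))), pair(pair(b, e), e))   [R3 at 1.2.1]
2. k(pair(e, pair(e, f(b, pair(e, pair(e, pair(e, e)))))), pair(pair(b, e), e))  →  k(pair(e, pair(e, b)), pair(pair(b, e), e))   [R2 at 1.2.2]
3. k(pair(e, pair(e, b)), pair(pair(b, e), e))  →  e   [R3 at ε]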